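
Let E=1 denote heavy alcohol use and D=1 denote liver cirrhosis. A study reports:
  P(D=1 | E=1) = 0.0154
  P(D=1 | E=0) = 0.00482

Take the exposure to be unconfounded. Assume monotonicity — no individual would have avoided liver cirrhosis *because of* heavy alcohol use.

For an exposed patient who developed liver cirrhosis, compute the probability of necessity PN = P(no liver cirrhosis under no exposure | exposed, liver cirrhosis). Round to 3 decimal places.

Let p₁ = 0.0154, p₀ = 0.00482.
Under exogeneity and monotonicity, PN = (p₁ − p₀) / p₁.
PN = (0.0154 − 0.00482) / 0.0154 = 0.01058 / 0.0154 ≈ 0.6870

PN ≈ 0.687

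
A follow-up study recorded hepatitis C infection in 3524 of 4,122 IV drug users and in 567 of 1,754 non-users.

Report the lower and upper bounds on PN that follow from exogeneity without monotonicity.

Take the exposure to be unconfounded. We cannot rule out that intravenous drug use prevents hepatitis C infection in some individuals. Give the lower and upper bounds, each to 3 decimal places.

p₁ = P(outcome | exposed) = 3524/4122 = 0.85492
p₀ = P(outcome | unexposed) = 567/1754 = 0.32326
Under exogeneity alone the bounds on PN are max{0,(p₁−p₀)/p₁} ≤ PN ≤ min{1,(1−p₀)/p₁}.
  lower = (p₁ − p₀)/p₁ = 0.53166 / 0.85492 ≈ 0.6219
  upper = min{1, (1 − p₀)/p₁} = 0.67674 / 0.85492 ≈ 0.7916

0.622 ≤ PN ≤ 0.792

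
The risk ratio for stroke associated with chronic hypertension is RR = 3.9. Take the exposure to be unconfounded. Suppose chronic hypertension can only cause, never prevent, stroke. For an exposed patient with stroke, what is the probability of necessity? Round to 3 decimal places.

PN ≈ 0.744

Under exogeneity and monotonicity, PN = (RR − 1) / RR = 1 − 1/RR.
PN = (3.9 − 1) / 3.9 = 2.9 / 3.9 ≈ 0.7436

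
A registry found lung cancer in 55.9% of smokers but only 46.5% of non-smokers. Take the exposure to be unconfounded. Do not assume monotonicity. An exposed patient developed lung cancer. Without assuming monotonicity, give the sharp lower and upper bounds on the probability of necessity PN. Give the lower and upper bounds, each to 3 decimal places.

0.168 ≤ PN ≤ 0.957

p₁ = 0.559, p₀ = 0.465.
Under exogeneity alone the bounds on PN are max{0,(p₁−p₀)/p₁} ≤ PN ≤ min{1,(1−p₀)/p₁}.
  lower = (p₁ − p₀)/p₁ = 0.094 / 0.559 ≈ 0.1682
  upper = min{1, (1 − p₀)/p₁} = 0.535 / 0.559 ≈ 0.9571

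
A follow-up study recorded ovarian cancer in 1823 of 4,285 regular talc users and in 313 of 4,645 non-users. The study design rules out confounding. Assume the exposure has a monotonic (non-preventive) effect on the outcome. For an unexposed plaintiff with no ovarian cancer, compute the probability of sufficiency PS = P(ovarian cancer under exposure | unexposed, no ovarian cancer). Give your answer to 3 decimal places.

p₁ = P(outcome | exposed) = 1823/4285 = 0.42544
p₀ = P(outcome | unexposed) = 313/4645 = 0.067384
Under exogeneity and monotonicity, PS = (p₁ − p₀) / (1 − p₀).
PS = (0.42544 − 0.067384) / (1 − 0.067384) = 0.35805 / 0.93262 ≈ 0.3839

PS ≈ 0.384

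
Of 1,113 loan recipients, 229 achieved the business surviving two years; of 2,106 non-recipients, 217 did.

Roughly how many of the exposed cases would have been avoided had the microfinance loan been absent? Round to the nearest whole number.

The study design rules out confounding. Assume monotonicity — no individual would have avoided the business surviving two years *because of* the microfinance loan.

about 114 cases

p₁ = P(outcome | exposed) = 229/1113 = 0.20575
p₀ = P(outcome | unexposed) = 217/2106 = 0.10304
PN = (p₁ − p₀)/p₁ = (0.20575 − 0.10304) / 0.20575 ≈ 0.49920.
Attributable cases ≈ PN × (exposed cases) = 0.49920 × 229 ≈ 114.32.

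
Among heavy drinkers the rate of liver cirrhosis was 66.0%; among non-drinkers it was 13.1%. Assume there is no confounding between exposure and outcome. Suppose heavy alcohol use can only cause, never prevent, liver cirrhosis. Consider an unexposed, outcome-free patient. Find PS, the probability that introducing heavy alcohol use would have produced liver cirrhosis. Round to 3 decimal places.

PS ≈ 0.609

p₁ = 0.66, p₀ = 0.131.
Under exogeneity and monotonicity, PS = (p₁ − p₀) / (1 − p₀).
PS = (0.66 − 0.131) / (1 − 0.131) = 0.529 / 0.869 ≈ 0.6087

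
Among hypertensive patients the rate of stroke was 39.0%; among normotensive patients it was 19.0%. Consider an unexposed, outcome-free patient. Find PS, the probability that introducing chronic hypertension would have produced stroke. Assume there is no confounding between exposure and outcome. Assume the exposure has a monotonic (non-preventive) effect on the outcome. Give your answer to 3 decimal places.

PS ≈ 0.247

p₁ = 0.39, p₀ = 0.19.
Under exogeneity and monotonicity, PS = (p₁ − p₀) / (1 − p₀).
PS = (0.39 − 0.19) / (1 − 0.19) = 0.2 / 0.81 ≈ 0.2469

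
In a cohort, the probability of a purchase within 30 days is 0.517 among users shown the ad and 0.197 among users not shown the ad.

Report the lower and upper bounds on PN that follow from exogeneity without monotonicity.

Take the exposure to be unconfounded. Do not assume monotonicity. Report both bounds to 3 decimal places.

Let p₁ = 0.517, p₀ = 0.197.
Under exogeneity alone the bounds on PN are max{0,(p₁−p₀)/p₁} ≤ PN ≤ min{1,(1−p₀)/p₁}.
  lower = (p₁ − p₀)/p₁ = 0.32 / 0.517 ≈ 0.6190
  upper = min{1, (1 − p₀)/p₁} = 0.803 / 0.517 ≈ 1.5532 → capped at 1

0.619 ≤ PN ≤ 1.000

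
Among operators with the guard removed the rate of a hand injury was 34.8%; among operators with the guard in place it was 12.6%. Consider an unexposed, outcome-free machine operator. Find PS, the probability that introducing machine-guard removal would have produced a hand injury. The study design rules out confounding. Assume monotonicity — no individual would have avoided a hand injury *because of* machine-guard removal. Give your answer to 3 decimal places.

p₁ = 0.348, p₀ = 0.126.
Under exogeneity and monotonicity, PS = (p₁ − p₀) / (1 − p₀).
PS = (0.348 − 0.126) / (1 − 0.126) = 0.222 / 0.874 ≈ 0.2540

PS ≈ 0.254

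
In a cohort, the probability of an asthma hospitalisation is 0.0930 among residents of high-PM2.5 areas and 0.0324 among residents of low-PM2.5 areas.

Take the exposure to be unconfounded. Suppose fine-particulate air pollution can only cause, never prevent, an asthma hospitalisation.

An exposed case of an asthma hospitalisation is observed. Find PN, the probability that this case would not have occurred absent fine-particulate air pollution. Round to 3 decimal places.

Let p₁ = 0.093, p₀ = 0.0324.
Under exogeneity and monotonicity, PN = (p₁ − p₀) / p₁.
PN = (0.093 − 0.0324) / 0.093 = 0.0606 / 0.093 ≈ 0.6516

PN ≈ 0.652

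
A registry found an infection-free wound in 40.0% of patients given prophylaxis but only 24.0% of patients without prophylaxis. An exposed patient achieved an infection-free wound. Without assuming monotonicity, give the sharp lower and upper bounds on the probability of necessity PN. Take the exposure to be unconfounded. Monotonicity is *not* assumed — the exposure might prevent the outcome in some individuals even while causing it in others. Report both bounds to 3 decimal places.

p₁ = 0.4, p₀ = 0.24.
Under exogeneity alone the bounds on PN are max{0,(p₁−p₀)/p₁} ≤ PN ≤ min{1,(1−p₀)/p₁}.
  lower = (p₁ − p₀)/p₁ = 0.16 / 0.4 ≈ 0.4000
  upper = min{1, (1 − p₀)/p₁} = 0.76 / 0.4 ≈ 1.9000 → capped at 1

0.400 ≤ PN ≤ 1.000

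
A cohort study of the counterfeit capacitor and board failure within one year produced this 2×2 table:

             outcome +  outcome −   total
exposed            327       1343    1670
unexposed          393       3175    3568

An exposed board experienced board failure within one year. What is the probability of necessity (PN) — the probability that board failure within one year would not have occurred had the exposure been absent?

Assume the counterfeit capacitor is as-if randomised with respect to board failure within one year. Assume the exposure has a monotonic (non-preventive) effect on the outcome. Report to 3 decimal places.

PN ≈ 0.437

p₁ = P(outcome | exposed) = 327/1670 = 0.19581
p₀ = P(outcome | unexposed) = 393/3568 = 0.11015
Under exogeneity and monotonicity, PN = (p₁ − p₀)/p₁.
PN = (0.19581 − 0.11015) / 0.19581 ≈ 0.4375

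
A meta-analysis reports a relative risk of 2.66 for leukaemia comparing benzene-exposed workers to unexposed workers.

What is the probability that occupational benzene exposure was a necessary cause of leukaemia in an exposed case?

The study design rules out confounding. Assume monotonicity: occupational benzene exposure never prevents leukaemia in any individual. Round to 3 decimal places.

PN ≈ 0.624

Under exogeneity and monotonicity, PN = (RR − 1) / RR = 1 − 1/RR.
PN = (2.66 − 1) / 2.66 = 1.66 / 2.66 ≈ 0.6241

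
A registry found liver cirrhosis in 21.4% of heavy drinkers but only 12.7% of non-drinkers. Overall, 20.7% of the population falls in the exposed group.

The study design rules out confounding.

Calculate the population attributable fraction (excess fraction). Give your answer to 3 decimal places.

p₁ = 0.214, p₀ = 0.127.
Overall risk P(Y=1) = π·p₁ + (1−π)·p₀ = 0.207×0.214 + 0.793×0.127 = 0.14501.
Under exogeneity, PAF = [P(Y=1) − p₀] / P(Y=1).
PAF = (0.14501 − 0.127) / 0.14501 ≈ 0.1242

PAF ≈ 0.124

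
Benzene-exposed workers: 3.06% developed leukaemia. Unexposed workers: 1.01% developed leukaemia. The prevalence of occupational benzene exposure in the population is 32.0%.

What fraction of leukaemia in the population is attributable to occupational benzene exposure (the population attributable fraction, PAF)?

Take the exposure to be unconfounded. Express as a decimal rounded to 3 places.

p₁ = 0.0306, p₀ = 0.0101.
Overall risk P(Y=1) = π·p₁ + (1−π)·p₀ = 0.32×0.0306 + 0.68×0.0101 = 0.01666.
Under exogeneity, PAF = [P(Y=1) − p₀] / P(Y=1).
PAF = (0.01666 − 0.0101) / 0.01666 ≈ 0.3938

PAF ≈ 0.394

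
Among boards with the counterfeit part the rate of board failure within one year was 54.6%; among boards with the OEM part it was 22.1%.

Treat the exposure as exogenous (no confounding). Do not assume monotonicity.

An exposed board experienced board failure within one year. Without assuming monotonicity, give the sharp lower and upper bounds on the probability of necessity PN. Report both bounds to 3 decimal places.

p₁ = 0.546, p₀ = 0.221.
Under exogeneity alone the bounds on PN are max{0,(p₁−p₀)/p₁} ≤ PN ≤ min{1,(1−p₀)/p₁}.
  lower = (p₁ − p₀)/p₁ = 0.325 / 0.546 ≈ 0.5952
  upper = min{1, (1 − p₀)/p₁} = 0.779 / 0.546 ≈ 1.4267 → capped at 1

0.595 ≤ PN ≤ 1.000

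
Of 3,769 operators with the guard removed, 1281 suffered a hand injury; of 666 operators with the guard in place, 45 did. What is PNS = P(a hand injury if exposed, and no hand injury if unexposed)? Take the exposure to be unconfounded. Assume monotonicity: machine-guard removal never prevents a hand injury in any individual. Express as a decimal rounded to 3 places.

PNS ≈ 0.272

p₁ = P(outcome | exposed) = 1281/3769 = 0.33988
p₀ = P(outcome | unexposed) = 45/666 = 0.067568
Under exogeneity and monotonicity, PNS = p₁ − p₀.
PNS = 0.33988 − 0.067568 = 0.27231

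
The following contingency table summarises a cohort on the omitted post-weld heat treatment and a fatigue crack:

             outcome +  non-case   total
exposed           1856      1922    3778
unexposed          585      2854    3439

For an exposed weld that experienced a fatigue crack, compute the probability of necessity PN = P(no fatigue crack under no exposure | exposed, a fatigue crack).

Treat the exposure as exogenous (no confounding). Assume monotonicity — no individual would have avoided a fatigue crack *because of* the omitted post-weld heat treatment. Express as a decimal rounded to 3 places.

p₁ = P(outcome | exposed) = 1856/3778 = 0.49127
p₀ = P(outcome | unexposed) = 585/3439 = 0.17011
Under exogeneity and monotonicity, PN = (p₁ − p₀)/p₁.
PN = (0.49127 − 0.17011) / 0.49127 ≈ 0.6537

PN ≈ 0.654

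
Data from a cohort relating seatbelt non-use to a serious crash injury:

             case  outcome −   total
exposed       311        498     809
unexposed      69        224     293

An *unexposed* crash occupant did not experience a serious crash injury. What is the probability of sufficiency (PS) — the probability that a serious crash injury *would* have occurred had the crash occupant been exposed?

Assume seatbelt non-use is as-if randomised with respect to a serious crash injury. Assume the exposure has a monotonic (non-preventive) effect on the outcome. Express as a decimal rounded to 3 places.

PS ≈ 0.195

p₁ = P(outcome | exposed) = 311/809 = 0.38443
p₀ = P(outcome | unexposed) = 69/293 = 0.23549
Under exogeneity and monotonicity, PS = (p₁ − p₀)/(1 − p₀).
PS = (0.38443 − 0.23549) / 0.76451 ≈ 0.1948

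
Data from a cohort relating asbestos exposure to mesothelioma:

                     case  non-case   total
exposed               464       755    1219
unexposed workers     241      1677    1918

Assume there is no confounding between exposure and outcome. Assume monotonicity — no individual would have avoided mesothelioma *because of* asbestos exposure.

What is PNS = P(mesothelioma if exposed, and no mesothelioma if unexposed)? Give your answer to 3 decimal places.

p₁ = P(outcome | exposed) = 464/1219 = 0.38064
p₀ = P(outcome | unexposed) = 241/1918 = 0.12565
Under exogeneity and monotonicity, PNS = p₁ − p₀.
PNS = 0.38064 − 0.12565 = 0.25499

PNS ≈ 0.255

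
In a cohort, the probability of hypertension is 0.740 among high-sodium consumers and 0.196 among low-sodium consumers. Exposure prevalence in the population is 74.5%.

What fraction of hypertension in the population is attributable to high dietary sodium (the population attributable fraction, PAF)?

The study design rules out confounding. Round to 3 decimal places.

Let p₁ = 0.74, p₀ = 0.196.
Overall risk P(Y=1) = π·p₁ + (1−π)·p₀ = 0.745×0.74 + 0.255×0.196 = 0.60128.
Under exogeneity, PAF = [P(Y=1) − p₀] / P(Y=1).
PAF = (0.60128 − 0.196) / 0.60128 ≈ 0.6740

PAF ≈ 0.674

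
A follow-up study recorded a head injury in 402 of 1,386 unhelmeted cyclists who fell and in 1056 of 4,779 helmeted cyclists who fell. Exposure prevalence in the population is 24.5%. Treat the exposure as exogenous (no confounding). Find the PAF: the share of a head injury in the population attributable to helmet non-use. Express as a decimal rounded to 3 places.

p₁ = P(outcome | exposed) = 402/1386 = 0.29004
p₀ = P(outcome | unexposed) = 1056/4779 = 0.22097
Overall risk P(Y=1) = π·p₁ + (1−π)·p₀ = 0.245×0.29004 + 0.755×0.22097 = 0.23789.
Under exogeneity, PAF = [P(Y=1) − p₀] / P(Y=1).
PAF = (0.23789 − 0.22097) / 0.23789 ≈ 0.0711

PAF ≈ 0.071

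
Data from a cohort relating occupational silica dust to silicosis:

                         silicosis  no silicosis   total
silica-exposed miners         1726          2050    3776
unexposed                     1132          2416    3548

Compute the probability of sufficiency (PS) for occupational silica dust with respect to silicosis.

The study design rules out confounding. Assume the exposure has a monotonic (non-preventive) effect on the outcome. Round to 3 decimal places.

p₁ = P(outcome | exposed) = 1726/3776 = 0.4571
p₀ = P(outcome | unexposed) = 1132/3548 = 0.31905
Under exogeneity and monotonicity, PS = (p₁ − p₀)/(1 − p₀).
PS = (0.4571 − 0.31905) / 0.68095 ≈ 0.2027

PS ≈ 0.203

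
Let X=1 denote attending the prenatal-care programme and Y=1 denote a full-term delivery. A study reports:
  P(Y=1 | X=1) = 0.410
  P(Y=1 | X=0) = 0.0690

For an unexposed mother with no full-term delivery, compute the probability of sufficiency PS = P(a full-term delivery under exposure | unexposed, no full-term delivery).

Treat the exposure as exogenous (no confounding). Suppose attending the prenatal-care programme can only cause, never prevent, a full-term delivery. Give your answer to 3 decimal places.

PS ≈ 0.366

Let p₁ = 0.41, p₀ = 0.069.
Under exogeneity and monotonicity, PS = (p₁ − p₀) / (1 − p₀).
PS = (0.41 − 0.069) / (1 − 0.069) = 0.341 / 0.931 ≈ 0.3663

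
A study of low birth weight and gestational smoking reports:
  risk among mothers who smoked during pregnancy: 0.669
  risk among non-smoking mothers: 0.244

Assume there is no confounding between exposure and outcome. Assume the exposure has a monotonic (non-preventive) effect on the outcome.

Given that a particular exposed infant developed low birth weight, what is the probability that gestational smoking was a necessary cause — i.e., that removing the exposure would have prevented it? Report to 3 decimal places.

Let p₁ = 0.669, p₀ = 0.244.
Under exogeneity and monotonicity, PN = (p₁ − p₀) / p₁.
PN = (0.669 − 0.244) / 0.669 = 0.425 / 0.669 ≈ 0.6353

PN ≈ 0.635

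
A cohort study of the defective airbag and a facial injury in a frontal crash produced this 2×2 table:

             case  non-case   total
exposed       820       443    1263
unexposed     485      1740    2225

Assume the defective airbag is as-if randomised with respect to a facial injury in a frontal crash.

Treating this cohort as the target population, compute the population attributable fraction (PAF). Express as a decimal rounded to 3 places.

PAF ≈ 0.417

p₁ = P(outcome | exposed) = 820/1263 = 0.64925
p₀ = P(outcome | unexposed) = 485/2225 = 0.21798
Exposure prevalence π = 1263/3488 = 0.3621; overall risk P(Y=1) = 0.37414.
Under exogeneity, PAF = [P(Y=1) − p₀]/P(Y=1).
PAF = (0.37414 − 0.21798) / 0.37414 ≈ 0.4174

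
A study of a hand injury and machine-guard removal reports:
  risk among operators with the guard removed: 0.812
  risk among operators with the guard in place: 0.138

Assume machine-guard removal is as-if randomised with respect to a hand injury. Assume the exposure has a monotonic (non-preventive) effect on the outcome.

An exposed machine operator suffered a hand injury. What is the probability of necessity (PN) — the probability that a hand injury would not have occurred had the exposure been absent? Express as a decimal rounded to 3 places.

Let p₁ = 0.812, p₀ = 0.138.
Under exogeneity and monotonicity, PN = (p₁ − p₀) / p₁.
PN = (0.812 − 0.138) / 0.812 = 0.674 / 0.812 ≈ 0.8300

PN ≈ 0.830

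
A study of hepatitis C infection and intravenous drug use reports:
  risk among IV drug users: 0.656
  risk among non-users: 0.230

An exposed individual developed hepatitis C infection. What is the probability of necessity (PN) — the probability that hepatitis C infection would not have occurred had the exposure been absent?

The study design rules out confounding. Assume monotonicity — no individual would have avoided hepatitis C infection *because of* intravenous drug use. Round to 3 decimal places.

PN ≈ 0.649

Let p₁ = 0.656, p₀ = 0.23.
Under exogeneity and monotonicity, PN = (p₁ − p₀) / p₁.
PN = (0.656 − 0.23) / 0.656 = 0.426 / 0.656 ≈ 0.6494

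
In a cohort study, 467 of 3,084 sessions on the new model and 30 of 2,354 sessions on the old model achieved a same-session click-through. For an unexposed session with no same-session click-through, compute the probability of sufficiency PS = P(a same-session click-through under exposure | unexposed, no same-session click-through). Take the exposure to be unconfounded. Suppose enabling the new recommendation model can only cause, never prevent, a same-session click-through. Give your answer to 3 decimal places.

p₁ = P(outcome | exposed) = 467/3084 = 0.15143
p₀ = P(outcome | unexposed) = 30/2354 = 0.012744
Under exogeneity and monotonicity, PS = (p₁ − p₀) / (1 − p₀).
PS = (0.15143 − 0.012744) / (1 − 0.012744) = 0.13868 / 0.98726 ≈ 0.1405

PS ≈ 0.140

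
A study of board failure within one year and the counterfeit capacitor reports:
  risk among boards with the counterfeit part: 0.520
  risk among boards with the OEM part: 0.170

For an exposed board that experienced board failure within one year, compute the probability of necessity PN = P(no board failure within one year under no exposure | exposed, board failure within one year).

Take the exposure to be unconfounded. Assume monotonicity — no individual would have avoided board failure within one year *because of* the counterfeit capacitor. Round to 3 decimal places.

PN ≈ 0.673

Let p₁ = 0.52, p₀ = 0.17.
Under exogeneity and monotonicity, PN = (p₁ − p₀) / p₁.
PN = (0.52 − 0.17) / 0.52 = 0.35 / 0.52 ≈ 0.6731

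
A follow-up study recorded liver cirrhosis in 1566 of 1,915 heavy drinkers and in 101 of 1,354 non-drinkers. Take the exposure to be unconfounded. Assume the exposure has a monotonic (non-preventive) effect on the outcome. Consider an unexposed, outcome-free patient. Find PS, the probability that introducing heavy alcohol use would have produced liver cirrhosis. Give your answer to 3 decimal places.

p₁ = P(outcome | exposed) = 1566/1915 = 0.81775
p₀ = P(outcome | unexposed) = 101/1354 = 0.074594
Under exogeneity and monotonicity, PS = (p₁ − p₀) / (1 − p₀).
PS = (0.81775 − 0.074594) / (1 − 0.074594) = 0.74316 / 0.92541 ≈ 0.8031

PS ≈ 0.803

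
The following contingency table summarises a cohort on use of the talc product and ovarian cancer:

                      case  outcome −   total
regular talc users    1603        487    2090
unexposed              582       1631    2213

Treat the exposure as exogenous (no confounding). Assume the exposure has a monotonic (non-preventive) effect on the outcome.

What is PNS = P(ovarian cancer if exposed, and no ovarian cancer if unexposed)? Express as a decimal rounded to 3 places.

p₁ = P(outcome | exposed) = 1603/2090 = 0.76699
p₀ = P(outcome | unexposed) = 582/2213 = 0.26299
Under exogeneity and monotonicity, PNS = p₁ − p₀.
PNS = 0.76699 − 0.26299 = 0.50399

PNS ≈ 0.504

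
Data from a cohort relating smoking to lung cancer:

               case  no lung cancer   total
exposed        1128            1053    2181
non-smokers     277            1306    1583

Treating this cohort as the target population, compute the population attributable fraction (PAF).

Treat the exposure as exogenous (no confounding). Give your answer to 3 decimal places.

PAF ≈ 0.531

p₁ = P(outcome | exposed) = 1128/2181 = 0.51719
p₀ = P(outcome | unexposed) = 277/1583 = 0.17498
Exposure prevalence π = 2181/3764 = 0.57944; overall risk P(Y=1) = 0.37327.
Under exogeneity, PAF = [P(Y=1) − p₀]/P(Y=1).
PAF = (0.37327 − 0.17498) / 0.37327 ≈ 0.5312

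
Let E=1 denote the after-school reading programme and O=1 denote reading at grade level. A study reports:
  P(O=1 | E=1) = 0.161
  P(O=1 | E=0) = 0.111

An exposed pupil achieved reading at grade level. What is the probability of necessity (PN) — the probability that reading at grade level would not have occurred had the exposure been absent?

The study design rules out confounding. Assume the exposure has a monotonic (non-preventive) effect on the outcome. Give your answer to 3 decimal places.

PN ≈ 0.311

Let p₁ = 0.161, p₀ = 0.111.
Under exogeneity and monotonicity, PN = (p₁ − p₀) / p₁.
PN = (0.161 − 0.111) / 0.161 = 0.05 / 0.161 ≈ 0.3106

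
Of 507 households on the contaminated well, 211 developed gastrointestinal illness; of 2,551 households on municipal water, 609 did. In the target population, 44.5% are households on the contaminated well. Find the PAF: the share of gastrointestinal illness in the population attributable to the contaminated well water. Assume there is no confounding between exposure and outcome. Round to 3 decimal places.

p₁ = P(outcome | exposed) = 211/507 = 0.41617
p₀ = P(outcome | unexposed) = 609/2551 = 0.23873
Overall risk P(Y=1) = π·p₁ + (1−π)·p₀ = 0.445×0.41617 + 0.555×0.23873 = 0.31769.
Under exogeneity, PAF = [P(Y=1) − p₀] / P(Y=1).
PAF = (0.31769 − 0.23873) / 0.31769 ≈ 0.2485

PAF ≈ 0.249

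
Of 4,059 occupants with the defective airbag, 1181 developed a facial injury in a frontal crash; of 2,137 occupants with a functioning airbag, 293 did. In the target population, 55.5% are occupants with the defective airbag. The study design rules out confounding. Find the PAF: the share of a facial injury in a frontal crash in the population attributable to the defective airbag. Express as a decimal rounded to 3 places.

p₁ = P(outcome | exposed) = 1181/4059 = 0.29096
p₀ = P(outcome | unexposed) = 293/2137 = 0.13711
Overall risk P(Y=1) = π·p₁ + (1−π)·p₀ = 0.555×0.29096 + 0.445×0.13711 = 0.22249.
Under exogeneity, PAF = [P(Y=1) − p₀] / P(Y=1).
PAF = (0.22249 − 0.13711) / 0.22249 ≈ 0.3838

PAF ≈ 0.384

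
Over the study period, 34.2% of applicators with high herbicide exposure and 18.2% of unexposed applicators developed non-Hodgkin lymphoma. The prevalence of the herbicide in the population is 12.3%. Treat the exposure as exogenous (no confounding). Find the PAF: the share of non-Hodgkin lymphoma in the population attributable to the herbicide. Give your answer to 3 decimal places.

p₁ = 0.342, p₀ = 0.182.
Overall risk P(Y=1) = π·p₁ + (1−π)·p₀ = 0.123×0.342 + 0.877×0.182 = 0.20168.
Under exogeneity, PAF = [P(Y=1) − p₀] / P(Y=1).
PAF = (0.20168 − 0.182) / 0.20168 ≈ 0.0976

PAF ≈ 0.098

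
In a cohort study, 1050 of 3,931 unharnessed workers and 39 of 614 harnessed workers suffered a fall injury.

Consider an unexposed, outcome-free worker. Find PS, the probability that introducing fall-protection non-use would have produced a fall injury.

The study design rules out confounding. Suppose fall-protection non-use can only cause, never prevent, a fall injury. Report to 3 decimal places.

PS ≈ 0.217

p₁ = P(outcome | exposed) = 1050/3931 = 0.26711
p₀ = P(outcome | unexposed) = 39/614 = 0.063518
Under exogeneity and monotonicity, PS = (p₁ − p₀) / (1 − p₀).
PS = (0.26711 − 0.063518) / (1 − 0.063518) = 0.20359 / 0.93648 ≈ 0.2174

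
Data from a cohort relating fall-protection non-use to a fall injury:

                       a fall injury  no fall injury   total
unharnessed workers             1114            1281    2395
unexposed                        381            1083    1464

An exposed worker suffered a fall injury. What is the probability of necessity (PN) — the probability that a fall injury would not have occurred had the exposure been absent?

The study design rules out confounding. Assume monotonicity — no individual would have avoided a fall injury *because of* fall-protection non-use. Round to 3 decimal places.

PN ≈ 0.440

p₁ = P(outcome | exposed) = 1114/2395 = 0.46514
p₀ = P(outcome | unexposed) = 381/1464 = 0.26025
Under exogeneity and monotonicity, PN = (p₁ − p₀) / p₁.
PN = (0.46514 − 0.26025) / 0.46514 = 0.20489 / 0.46514 ≈ 0.4405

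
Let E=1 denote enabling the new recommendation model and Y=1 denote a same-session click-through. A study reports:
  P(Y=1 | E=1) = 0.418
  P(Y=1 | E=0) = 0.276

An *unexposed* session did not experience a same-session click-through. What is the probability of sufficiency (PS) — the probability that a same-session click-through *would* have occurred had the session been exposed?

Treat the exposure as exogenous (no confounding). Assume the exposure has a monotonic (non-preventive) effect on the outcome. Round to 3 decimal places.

PS ≈ 0.196

Let p₁ = 0.418, p₀ = 0.276.
Under exogeneity and monotonicity, PS = (p₁ − p₀) / (1 − p₀).
PS = (0.418 − 0.276) / (1 − 0.276) = 0.142 / 0.724 ≈ 0.1961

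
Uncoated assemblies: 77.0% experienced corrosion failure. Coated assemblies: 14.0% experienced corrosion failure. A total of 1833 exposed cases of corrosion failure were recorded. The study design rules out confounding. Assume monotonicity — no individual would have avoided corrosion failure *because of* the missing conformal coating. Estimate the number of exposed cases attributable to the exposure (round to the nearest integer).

p₁ = 0.77, p₀ = 0.14.
PN = (p₁ − p₀)/p₁ = (0.77 − 0.14) / 0.77 ≈ 0.81818.
Attributable cases ≈ PN × (exposed cases) = 0.81818 × 1833 ≈ 1499.73.

about 1500 cases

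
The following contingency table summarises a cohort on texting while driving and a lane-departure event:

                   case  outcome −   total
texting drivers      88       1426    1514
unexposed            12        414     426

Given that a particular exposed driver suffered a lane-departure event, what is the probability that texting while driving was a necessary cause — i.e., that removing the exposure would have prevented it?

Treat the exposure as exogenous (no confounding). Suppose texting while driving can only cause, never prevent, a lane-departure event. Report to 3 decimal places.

p₁ = P(outcome | exposed) = 88/1514 = 0.058124
p₀ = P(outcome | unexposed) = 12/426 = 0.028169
Under exogeneity and monotonicity, PN = (p₁ − p₀) / p₁.
PN = (0.058124 − 0.028169) / 0.058124 = 0.029955 / 0.058124 ≈ 0.5154

PN ≈ 0.515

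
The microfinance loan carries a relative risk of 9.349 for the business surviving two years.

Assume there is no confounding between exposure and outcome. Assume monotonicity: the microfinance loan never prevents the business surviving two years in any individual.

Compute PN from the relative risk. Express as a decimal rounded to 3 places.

Under exogeneity and monotonicity, PN = (RR − 1) / RR = 1 − 1/RR.
PN = (9.349 − 1) / 9.349 = 8.349 / 9.349 ≈ 0.8930

PN ≈ 0.893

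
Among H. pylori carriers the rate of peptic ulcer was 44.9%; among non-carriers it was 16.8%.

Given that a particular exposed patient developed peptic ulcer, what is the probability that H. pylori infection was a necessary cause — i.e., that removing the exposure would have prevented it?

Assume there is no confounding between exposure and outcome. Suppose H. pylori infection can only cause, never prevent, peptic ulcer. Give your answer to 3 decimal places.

PN ≈ 0.626

p₁ = 0.449, p₀ = 0.168.
Under exogeneity and monotonicity, PN = (p₁ − p₀) / p₁.
PN = (0.449 − 0.168) / 0.449 = 0.281 / 0.449 ≈ 0.6258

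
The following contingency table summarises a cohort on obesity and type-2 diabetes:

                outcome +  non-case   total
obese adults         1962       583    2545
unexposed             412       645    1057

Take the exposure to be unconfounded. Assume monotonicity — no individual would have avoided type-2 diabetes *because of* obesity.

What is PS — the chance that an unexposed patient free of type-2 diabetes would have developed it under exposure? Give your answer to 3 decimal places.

PS ≈ 0.625

p₁ = P(outcome | exposed) = 1962/2545 = 0.77092
p₀ = P(outcome | unexposed) = 412/1057 = 0.38978
Under exogeneity and monotonicity, PS = (p₁ − p₀)/(1 − p₀).
PS = (0.77092 − 0.38978) / 0.61022 ≈ 0.6246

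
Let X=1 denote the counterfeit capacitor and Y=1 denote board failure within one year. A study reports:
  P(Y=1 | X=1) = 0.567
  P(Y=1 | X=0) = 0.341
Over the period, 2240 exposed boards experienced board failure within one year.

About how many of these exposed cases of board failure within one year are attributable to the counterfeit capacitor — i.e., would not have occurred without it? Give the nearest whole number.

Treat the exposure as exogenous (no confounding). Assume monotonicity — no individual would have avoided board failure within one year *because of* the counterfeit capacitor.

about 893 cases

Let p₁ = 0.567, p₀ = 0.341.
PN = (p₁ − p₀)/p₁ = (0.567 − 0.341) / 0.567 ≈ 0.39859.
Attributable cases ≈ PN × (exposed cases) = 0.39859 × 2240 ≈ 892.84.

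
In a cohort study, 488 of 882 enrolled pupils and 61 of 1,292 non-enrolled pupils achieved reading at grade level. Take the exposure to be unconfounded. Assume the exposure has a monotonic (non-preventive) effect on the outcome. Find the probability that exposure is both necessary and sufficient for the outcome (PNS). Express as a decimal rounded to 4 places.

PNS ≈ 0.5061

p₁ = P(outcome | exposed) = 488/882 = 0.55329
p₀ = P(outcome | unexposed) = 61/1292 = 0.047214
Under exogeneity and monotonicity, PNS = p₁ − p₀.
PNS = 0.55329 − 0.047214 = 0.50607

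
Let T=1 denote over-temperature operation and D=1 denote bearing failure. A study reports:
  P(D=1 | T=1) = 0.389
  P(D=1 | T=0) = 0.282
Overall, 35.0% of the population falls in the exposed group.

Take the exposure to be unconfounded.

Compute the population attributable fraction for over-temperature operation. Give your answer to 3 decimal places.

PAF ≈ 0.117

Let p₁ = 0.389, p₀ = 0.282.
Overall risk P(Y=1) = π·p₁ + (1−π)·p₀ = 0.35×0.389 + 0.65×0.282 = 0.31945.
Under exogeneity, PAF = [P(Y=1) − p₀] / P(Y=1).
PAF = (0.31945 − 0.282) / 0.31945 ≈ 0.1172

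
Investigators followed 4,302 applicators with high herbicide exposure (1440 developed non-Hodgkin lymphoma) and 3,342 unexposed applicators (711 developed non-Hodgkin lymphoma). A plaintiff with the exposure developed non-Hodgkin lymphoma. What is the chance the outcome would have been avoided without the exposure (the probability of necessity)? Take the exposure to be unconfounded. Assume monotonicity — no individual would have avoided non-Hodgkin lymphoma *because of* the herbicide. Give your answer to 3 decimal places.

p₁ = P(outcome | exposed) = 1440/4302 = 0.33473
p₀ = P(outcome | unexposed) = 711/3342 = 0.21275
Under exogeneity and monotonicity, PN = (p₁ − p₀) / p₁.
PN = (0.33473 − 0.21275) / 0.33473 = 0.12198 / 0.33473 ≈ 0.3644

PN ≈ 0.364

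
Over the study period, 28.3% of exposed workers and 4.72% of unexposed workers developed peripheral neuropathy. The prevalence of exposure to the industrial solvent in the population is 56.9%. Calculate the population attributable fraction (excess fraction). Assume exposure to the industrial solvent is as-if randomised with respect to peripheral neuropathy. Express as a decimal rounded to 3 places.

p₁ = 0.283, p₀ = 0.0472.
Overall risk P(Y=1) = π·p₁ + (1−π)·p₀ = 0.569×0.283 + 0.431×0.0472 = 0.18137.
Under exogeneity, PAF = [P(Y=1) − p₀] / P(Y=1).
PAF = (0.18137 − 0.0472) / 0.18137 ≈ 0.7398

PAF ≈ 0.740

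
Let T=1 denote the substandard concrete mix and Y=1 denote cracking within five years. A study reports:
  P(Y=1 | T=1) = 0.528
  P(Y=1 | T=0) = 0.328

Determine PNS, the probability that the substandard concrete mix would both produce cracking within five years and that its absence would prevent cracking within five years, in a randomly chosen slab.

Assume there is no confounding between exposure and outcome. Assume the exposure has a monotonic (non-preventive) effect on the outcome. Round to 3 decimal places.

Let p₁ = 0.528, p₀ = 0.328.
Under exogeneity and monotonicity, PNS = p₁ − p₀.
PNS = 0.528 − 0.328 = 0.2

PNS ≈ 0.200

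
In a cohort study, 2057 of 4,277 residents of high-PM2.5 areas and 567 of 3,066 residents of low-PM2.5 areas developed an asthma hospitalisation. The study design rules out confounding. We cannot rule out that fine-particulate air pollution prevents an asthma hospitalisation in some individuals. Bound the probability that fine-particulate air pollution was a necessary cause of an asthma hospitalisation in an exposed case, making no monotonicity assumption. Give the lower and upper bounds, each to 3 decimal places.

p₁ = P(outcome | exposed) = 2057/4277 = 0.48094
p₀ = P(outcome | unexposed) = 567/3066 = 0.18493
Under exogeneity alone the bounds on PN are max{0,(p₁−p₀)/p₁} ≤ PN ≤ min{1,(1−p₀)/p₁}.
  lower = (p₁ − p₀)/p₁ = 0.29601 / 0.48094 ≈ 0.6155
  upper = min{1, (1 − p₀)/p₁} = 0.81507 / 0.48094 ≈ 1.6947 → capped at 1

0.615 ≤ PN ≤ 1.000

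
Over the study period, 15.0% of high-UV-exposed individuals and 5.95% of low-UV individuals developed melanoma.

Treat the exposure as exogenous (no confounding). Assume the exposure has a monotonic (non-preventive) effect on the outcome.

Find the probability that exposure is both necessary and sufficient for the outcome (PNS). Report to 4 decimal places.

PNS ≈ 0.0905

p₁ = 0.15, p₀ = 0.0595.
Under exogeneity and monotonicity, PNS = p₁ − p₀.
PNS = 0.15 − 0.0595 = 0.0905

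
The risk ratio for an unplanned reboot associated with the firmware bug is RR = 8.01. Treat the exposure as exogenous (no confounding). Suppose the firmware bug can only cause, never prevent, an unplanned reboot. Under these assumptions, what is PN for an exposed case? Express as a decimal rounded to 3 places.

PN ≈ 0.875

Under exogeneity and monotonicity, PN = (RR − 1) / RR = 1 − 1/RR.
PN = (8.01 − 1) / 8.01 = 7.01 / 8.01 ≈ 0.8752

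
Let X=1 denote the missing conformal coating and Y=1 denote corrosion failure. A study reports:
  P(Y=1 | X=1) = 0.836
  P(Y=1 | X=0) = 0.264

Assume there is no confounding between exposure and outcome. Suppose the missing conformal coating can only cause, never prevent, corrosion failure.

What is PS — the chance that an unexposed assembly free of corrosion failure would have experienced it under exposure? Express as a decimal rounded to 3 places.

PS ≈ 0.777

Let p₁ = 0.836, p₀ = 0.264.
Under exogeneity and monotonicity, PS = (p₁ − p₀) / (1 − p₀).
PS = (0.836 − 0.264) / (1 − 0.264) = 0.572 / 0.736 ≈ 0.7772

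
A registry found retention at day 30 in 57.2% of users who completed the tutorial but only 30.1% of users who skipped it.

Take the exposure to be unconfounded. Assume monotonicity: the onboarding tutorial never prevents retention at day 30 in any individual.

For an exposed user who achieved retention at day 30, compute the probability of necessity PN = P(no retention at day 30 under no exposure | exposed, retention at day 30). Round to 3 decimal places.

PN ≈ 0.474

p₁ = 0.572, p₀ = 0.301.
Under exogeneity and monotonicity, PN = (p₁ − p₀) / p₁.
PN = (0.572 − 0.301) / 0.572 = 0.271 / 0.572 ≈ 0.4738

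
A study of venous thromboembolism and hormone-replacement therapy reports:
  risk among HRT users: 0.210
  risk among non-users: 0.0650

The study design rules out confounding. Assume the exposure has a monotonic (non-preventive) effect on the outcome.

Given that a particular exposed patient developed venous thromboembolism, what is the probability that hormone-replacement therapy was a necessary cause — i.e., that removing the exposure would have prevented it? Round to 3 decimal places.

Let p₁ = 0.21, p₀ = 0.065.
Under exogeneity and monotonicity, PN = (p₁ − p₀) / p₁.
PN = (0.21 − 0.065) / 0.21 = 0.145 / 0.21 ≈ 0.6905

PN ≈ 0.690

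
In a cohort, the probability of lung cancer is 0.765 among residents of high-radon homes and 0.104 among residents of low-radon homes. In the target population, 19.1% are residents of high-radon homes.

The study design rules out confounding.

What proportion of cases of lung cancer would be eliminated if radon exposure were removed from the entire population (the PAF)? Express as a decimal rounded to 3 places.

PAF ≈ 0.548

Let p₁ = 0.765, p₀ = 0.104.
Overall risk P(Y=1) = π·p₁ + (1−π)·p₀ = 0.191×0.765 + 0.809×0.104 = 0.23025.
Under exogeneity, PAF = [P(Y=1) − p₀] / P(Y=1).
PAF = (0.23025 − 0.104) / 0.23025 ≈ 0.5483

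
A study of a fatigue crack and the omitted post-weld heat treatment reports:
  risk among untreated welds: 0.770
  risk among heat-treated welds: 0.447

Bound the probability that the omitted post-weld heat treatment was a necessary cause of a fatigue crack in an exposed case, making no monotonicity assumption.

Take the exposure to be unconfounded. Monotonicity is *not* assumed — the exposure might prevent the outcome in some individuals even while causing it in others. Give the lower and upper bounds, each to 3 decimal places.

Let p₁ = 0.77, p₀ = 0.447.
Under exogeneity alone the bounds on PN are max{0,(p₁−p₀)/p₁} ≤ PN ≤ min{1,(1−p₀)/p₁}.
  lower = (p₁ − p₀)/p₁ = 0.323 / 0.77 ≈ 0.4195
  upper = min{1, (1 − p₀)/p₁} = 0.553 / 0.77 ≈ 0.7182

0.419 ≤ PN ≤ 0.718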